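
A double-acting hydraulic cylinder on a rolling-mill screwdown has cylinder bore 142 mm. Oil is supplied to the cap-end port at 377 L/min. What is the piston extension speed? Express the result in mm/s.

v ≈ 397 mm/s

Cap-side area A_cap = π/4 × (142 mm)² = 15840 mm^2
v = Q / A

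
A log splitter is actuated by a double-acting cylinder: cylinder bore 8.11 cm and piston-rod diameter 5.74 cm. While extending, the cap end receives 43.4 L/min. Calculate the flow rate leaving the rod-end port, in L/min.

Q_out ≈ 21.7 L/min

Cap-side area A_cap = π/4 × (8.11 cm)² = 51.66 cm^2
Rod-side annular area A_ann = π/4 × (8.11² − 5.74²) = 25.78 cm^2
Piston speed v = Q_in/A_cap; rod-end outflow Q_out = v × A_ann = Q_in × A_ann/A_cap.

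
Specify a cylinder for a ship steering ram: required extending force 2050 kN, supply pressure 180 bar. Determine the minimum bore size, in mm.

D ≈ 381 mm

Extension force acts on the full piston face: F = P × (π/4)D².
D = √(4F / (πP)) = √(4 × 2050 kN / (π × 180 bar))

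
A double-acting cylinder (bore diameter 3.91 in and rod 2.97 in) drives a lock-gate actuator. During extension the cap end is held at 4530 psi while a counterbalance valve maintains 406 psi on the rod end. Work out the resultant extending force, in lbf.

Cap-side area A_cap = π/4 × (3.91 in)² = 12.01 in^2
Rod-side annular area A_ann = π/4 × (3.91² − 2.97²) = 5.079 in^2
Net thrust = P_cap·A_cap − P_rod·A_ann = 54390 lbf − 2062 lbf

F ≈ 52300 lbf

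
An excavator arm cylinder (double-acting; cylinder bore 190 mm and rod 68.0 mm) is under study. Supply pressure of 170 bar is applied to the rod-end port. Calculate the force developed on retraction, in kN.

F ≈ 420 kN

Rod-side annular area A_ann = π/4 × (190² − 68.0²) = 24720 mm^2
On retraction the pressure acts on the annular area (bore minus rod).
F = P × A_ann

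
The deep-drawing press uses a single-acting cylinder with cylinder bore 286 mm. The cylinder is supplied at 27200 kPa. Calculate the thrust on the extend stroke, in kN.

F ≈ 1750 kN

Cap-side area A_cap = π/4 × (286 mm)² = 64240 mm^2
F = P × A_cap = 27200 kPa × A_cap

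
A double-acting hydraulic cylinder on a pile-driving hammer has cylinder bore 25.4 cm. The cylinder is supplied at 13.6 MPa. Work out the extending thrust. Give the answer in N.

F ≈ 6.89e5 N

Cap-side area A_cap = π/4 × (25.4 cm)² = 506.7 cm^2
F = P × A_cap = 13.6 MPa × A_cap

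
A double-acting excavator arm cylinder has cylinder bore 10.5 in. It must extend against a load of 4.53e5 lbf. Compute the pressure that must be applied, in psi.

P ≈ 5230 psi

Cap-side area A_cap = π/4 × (10.5 in)² = 86.59 in^2
P = F / A = 4.53e5 lbf / A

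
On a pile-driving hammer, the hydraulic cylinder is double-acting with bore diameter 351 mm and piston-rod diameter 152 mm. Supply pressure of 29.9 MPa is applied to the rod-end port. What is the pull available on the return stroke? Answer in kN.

Rod-side annular area A_ann = π/4 × (351² − 152²) = 78620 mm^2
On retraction the pressure acts on the annular area (bore minus rod).
F = P × A_ann

F ≈ 2350 kN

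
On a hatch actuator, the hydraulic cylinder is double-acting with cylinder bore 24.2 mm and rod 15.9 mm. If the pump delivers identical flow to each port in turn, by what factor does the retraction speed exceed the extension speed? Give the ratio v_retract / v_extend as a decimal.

v_ret/v_ext ≈ 1.76

Cap-side area A_cap = π/4 × (24.2 mm)² = 460.0 mm^2
Rod-side annular area A_ann = π/4 × (24.2² − 15.9²) = 261.4 mm^2
For equal Q, v ∝ 1/A, so v_ret/v_ext = A_cap/A_ann.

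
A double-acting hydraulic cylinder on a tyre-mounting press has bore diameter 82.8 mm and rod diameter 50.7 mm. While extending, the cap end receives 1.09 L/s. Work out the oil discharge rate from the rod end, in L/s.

Cap-side area A_cap = π/4 × (82.8 mm)² = 5385 mm^2
Rod-side annular area A_ann = π/4 × (82.8² − 50.7²) = 3366 mm^2
Piston speed v = Q_in/A_cap; rod-end outflow Q_out = v × A_ann = Q_in × A_ann/A_cap.

Q_out ≈ 0.681 L/s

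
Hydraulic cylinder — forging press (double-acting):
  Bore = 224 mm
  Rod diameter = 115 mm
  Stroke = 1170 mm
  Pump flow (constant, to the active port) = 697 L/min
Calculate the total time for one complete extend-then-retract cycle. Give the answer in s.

Cap-side area A_cap = π/4 × (224 mm)² = 39410 mm^2
Rod-side annular area A_ann = π/4 × (224² − 115²) = 29020 mm^2
t_ext = A_cap·L/Q = 3.969 s
t_ret = A_ann·L/Q = 2.923 s
t_cycle = t_ext + t_ret

t ≈ 6.89 s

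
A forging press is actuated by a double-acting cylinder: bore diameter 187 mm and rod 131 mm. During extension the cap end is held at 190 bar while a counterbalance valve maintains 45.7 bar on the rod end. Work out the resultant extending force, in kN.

F ≈ 458 kN

Cap-side area A_cap = π/4 × (187 mm)² = 27460 mm^2
Rod-side annular area A_ann = π/4 × (187² − 131²) = 13990 mm^2
Net thrust = P_cap·A_cap − P_rod·A_ann = 521.8 kN − 63.92 kN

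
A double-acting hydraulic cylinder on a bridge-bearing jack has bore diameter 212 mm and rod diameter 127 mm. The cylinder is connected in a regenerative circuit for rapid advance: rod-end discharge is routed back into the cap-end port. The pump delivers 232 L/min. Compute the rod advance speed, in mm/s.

v ≈ 305 mm/s

In regeneration the rod-end outflow joins the pump flow into the cap end, so the net volume the pump must supply per unit advance equals the rod cross-section area.
Rod cross-section A_rod = π/4 × (127 mm)² = 12670 mm^2
v = Q_pump / A_rod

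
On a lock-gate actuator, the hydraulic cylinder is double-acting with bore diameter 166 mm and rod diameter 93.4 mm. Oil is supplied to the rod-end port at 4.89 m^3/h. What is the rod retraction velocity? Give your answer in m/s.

v ≈ 0.0918 m/s

Rod-side annular area A_ann = π/4 × (166² − 93.4²) = 14790 mm^2
Flow into the rod-end port fills the annular volume.
v = Q / A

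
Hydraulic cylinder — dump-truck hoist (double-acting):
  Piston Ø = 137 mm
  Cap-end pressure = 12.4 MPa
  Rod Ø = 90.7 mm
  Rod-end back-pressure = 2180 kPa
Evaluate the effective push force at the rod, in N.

Cap-side area A_cap = π/4 × (137 mm)² = 14740 mm^2
Rod-side annular area A_ann = π/4 × (137² − 90.7²) = 8280 mm^2
Net thrust = P_cap·A_cap − P_rod·A_ann = 1.828e5 N − 18050 N

F ≈ 1.65e5 N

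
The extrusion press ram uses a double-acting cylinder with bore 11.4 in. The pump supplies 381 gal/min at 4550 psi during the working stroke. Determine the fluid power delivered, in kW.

W ≈ 754 kW

Hydraulic power = P × Q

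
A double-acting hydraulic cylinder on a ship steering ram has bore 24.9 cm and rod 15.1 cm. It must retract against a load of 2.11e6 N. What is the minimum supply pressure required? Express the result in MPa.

P ≈ 68.5 MPa

Rod-side annular area A_ann = π/4 × (24.9² − 15.1²) = 307.9 cm^2
Retraction: pressure acts on the annular area.
P = F / A = 2.11e6 N / A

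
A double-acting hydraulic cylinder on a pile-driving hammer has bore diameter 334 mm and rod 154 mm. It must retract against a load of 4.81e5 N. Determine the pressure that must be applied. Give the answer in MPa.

Rod-side annular area A_ann = π/4 × (334² − 154²) = 68990 mm^2
Retraction: pressure acts on the annular area.
P = F / A = 4.81e5 N / A

P ≈ 6.97 MPa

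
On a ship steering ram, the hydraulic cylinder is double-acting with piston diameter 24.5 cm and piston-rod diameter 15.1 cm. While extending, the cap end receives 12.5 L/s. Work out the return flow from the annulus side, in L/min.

Cap-side area A_cap = π/4 × (24.5 cm)² = 471.4 cm^2
Rod-side annular area A_ann = π/4 × (24.5² − 15.1²) = 292.4 cm^2
Piston speed v = Q_in/A_cap; rod-end outflow Q_out = v × A_ann = Q_in × A_ann/A_cap.

Q_out ≈ 465 L/min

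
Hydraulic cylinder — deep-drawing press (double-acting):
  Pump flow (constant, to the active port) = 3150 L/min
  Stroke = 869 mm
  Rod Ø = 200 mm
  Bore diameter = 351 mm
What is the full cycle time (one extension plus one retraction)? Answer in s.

t ≈ 2.68 s

Cap-side area A_cap = π/4 × (351 mm)² = 96760 mm^2
Rod-side annular area A_ann = π/4 × (351² − 200²) = 65350 mm^2
t_ext = A_cap·L/Q = 1.602 s
t_ret = A_ann·L/Q = 1.082 s
t_cycle = t_ext + t_ret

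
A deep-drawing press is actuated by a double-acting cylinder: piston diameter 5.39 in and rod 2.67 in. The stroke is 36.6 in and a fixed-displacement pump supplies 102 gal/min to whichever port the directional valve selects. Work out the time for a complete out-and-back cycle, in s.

Cap-side area A_cap = π/4 × (5.39 in)² = 22.82 in^2
Rod-side annular area A_ann = π/4 × (5.39² − 2.67²) = 17.22 in^2
t_ext = A_cap·L/Q = 2.127 s
t_ret = A_ann·L/Q = 1.605 s
t_cycle = t_ext + t_ret

t ≈ 3.73 s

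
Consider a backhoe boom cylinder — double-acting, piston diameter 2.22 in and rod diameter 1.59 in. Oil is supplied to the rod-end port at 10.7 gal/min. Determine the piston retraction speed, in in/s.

v ≈ 21.9 in/s

Rod-side annular area A_ann = π/4 × (2.22² − 1.59²) = 1.885 in^2
Flow into the rod-end port fills the annular volume.
v = Q / A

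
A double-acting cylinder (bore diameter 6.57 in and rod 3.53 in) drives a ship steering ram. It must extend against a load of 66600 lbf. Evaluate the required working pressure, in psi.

P ≈ 1960 psi

Cap-side area A_cap = π/4 × (6.57 in)² = 33.90 in^2
P = F / A = 66600 lbf / A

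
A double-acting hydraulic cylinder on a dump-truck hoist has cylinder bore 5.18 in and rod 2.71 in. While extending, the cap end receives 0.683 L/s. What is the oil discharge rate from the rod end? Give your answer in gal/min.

Q_out ≈ 7.86 gal/min

Cap-side area A_cap = π/4 × (5.18 in)² = 21.07 in^2
Rod-side annular area A_ann = π/4 × (5.18² − 2.71²) = 15.31 in^2
Piston speed v = Q_in/A_cap; rod-end outflow Q_out = v × A_ann = Q_in × A_ann/A_cap.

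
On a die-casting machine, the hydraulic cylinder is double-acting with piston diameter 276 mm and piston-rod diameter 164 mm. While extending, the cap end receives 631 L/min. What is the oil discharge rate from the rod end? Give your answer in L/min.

Q_out ≈ 408 L/min

Cap-side area A_cap = π/4 × (276 mm)² = 59830 mm^2
Rod-side annular area A_ann = π/4 × (276² − 164²) = 38700 mm^2
Piston speed v = Q_in/A_cap; rod-end outflow Q_out = v × A_ann = Q_in × A_ann/A_cap.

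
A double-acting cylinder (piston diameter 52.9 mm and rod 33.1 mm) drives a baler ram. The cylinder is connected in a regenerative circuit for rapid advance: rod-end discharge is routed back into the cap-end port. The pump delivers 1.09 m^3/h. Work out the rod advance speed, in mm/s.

v ≈ 352 mm/s

In regeneration the rod-end outflow joins the pump flow into the cap end, so the net volume the pump must supply per unit advance equals the rod cross-section area.
Rod cross-section A_rod = π/4 × (33.1 mm)² = 860.5 mm^2
v = Q_pump / A_rod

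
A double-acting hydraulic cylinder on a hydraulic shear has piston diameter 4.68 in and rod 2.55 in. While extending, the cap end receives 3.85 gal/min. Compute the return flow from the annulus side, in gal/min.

Cap-side area A_cap = π/4 × (4.68 in)² = 17.20 in^2
Rod-side annular area A_ann = π/4 × (4.68² − 2.55²) = 12.10 in^2
Piston speed v = Q_in/A_cap; rod-end outflow Q_out = v × A_ann = Q_in × A_ann/A_cap.

Q_out ≈ 2.71 gal/min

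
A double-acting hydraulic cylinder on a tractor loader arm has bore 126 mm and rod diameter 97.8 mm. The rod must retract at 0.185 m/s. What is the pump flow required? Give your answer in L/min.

Rod-side annular area A_ann = π/4 × (126² − 97.8²) = 4957 mm^2
Q = A × v

Q ≈ 55.0 L/min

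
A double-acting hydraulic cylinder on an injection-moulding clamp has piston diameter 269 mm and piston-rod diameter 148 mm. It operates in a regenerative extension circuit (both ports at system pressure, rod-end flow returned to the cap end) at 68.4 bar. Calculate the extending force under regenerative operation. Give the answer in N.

F ≈ 1.18e5 N

With equal pressure on both faces, forces on the annular region cancel; the net push is pressure × rod cross-section.
Rod cross-section A_rod = π/4 × (148 mm)² = 17200 mm^2
F = P × A_rod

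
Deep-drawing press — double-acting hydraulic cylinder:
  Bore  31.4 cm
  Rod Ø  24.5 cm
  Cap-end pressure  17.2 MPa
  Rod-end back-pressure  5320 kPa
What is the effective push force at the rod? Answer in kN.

Cap-side area A_cap = π/4 × (31.4 cm)² = 774.4 cm^2
Rod-side annular area A_ann = π/4 × (31.4² − 24.5²) = 302.9 cm^2
Net thrust = P_cap·A_cap − P_rod·A_ann = 1332 kN − 161.2 kN

F ≈ 1170 kN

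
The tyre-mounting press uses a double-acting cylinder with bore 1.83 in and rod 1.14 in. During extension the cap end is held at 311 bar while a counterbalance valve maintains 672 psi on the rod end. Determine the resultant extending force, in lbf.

Cap-side area A_cap = π/4 × (1.83 in)² = 2.630 in^2
Rod-side annular area A_ann = π/4 × (1.83² − 1.14²) = 1.610 in^2
Net thrust = P_cap·A_cap − P_rod·A_ann = 11860 lbf − 1082 lbf

F ≈ 10800 lbf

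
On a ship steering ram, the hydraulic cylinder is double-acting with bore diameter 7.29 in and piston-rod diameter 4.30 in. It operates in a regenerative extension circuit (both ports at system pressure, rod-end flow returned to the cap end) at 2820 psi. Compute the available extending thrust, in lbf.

With equal pressure on both faces, forces on the annular region cancel; the net push is pressure × rod cross-section.
Rod cross-section A_rod = π/4 × (4.30 in)² = 14.52 in^2
F = P × A_rod

F ≈ 41000 lbf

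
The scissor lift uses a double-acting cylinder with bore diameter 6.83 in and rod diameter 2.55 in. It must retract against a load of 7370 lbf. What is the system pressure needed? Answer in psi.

P ≈ 234 psi

Rod-side annular area A_ann = π/4 × (6.83² − 2.55²) = 31.53 in^2
Retraction: pressure acts on the annular area.
P = F / A = 7370 lbf / A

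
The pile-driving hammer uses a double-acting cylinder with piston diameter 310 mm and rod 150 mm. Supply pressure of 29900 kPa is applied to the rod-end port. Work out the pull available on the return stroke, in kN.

F ≈ 1730 kN

Rod-side annular area A_ann = π/4 × (310² − 150²) = 57810 mm^2
On retraction the pressure acts on the annular area (bore minus rod).
F = P × A_ann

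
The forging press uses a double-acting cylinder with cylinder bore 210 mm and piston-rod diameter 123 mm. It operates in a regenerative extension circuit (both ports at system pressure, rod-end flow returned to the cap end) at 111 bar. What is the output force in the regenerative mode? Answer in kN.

F ≈ 132 kN

With equal pressure on both faces, forces on the annular region cancel; the net push is pressure × rod cross-section.
Rod cross-section A_rod = π/4 × (123 mm)² = 11880 mm^2
F = P × A_rod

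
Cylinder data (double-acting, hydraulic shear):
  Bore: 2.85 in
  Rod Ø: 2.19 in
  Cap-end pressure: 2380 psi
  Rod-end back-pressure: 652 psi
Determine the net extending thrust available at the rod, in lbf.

Cap-side area A_cap = π/4 × (2.85 in)² = 6.379 in^2
Rod-side annular area A_ann = π/4 × (2.85² − 2.19²) = 2.613 in^2
Net thrust = P_cap·A_cap − P_rod·A_ann = 15180 lbf − 1703 lbf

F ≈ 13500 lbf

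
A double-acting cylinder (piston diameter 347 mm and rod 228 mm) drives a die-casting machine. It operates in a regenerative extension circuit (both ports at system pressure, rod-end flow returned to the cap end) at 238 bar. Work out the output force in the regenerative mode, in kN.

F ≈ 972 kN

With equal pressure on both faces, forces on the annular region cancel; the net push is pressure × rod cross-section.
Rod cross-section A_rod = π/4 × (228 mm)² = 40830 mm^2
F = P × A_rod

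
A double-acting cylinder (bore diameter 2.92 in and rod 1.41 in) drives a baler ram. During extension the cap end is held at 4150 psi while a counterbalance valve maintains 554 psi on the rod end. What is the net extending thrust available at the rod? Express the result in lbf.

Cap-side area A_cap = π/4 × (2.92 in)² = 6.697 in^2
Rod-side annular area A_ann = π/4 × (2.92² − 1.41²) = 5.135 in^2
Net thrust = P_cap·A_cap − P_rod·A_ann = 27790 lbf − 2845 lbf

F ≈ 24900 lbf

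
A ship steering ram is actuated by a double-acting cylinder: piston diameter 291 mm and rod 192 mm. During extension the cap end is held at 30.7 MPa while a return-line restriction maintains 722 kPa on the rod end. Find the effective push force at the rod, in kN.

Cap-side area A_cap = π/4 × (291 mm)² = 66510 mm^2
Rod-side annular area A_ann = π/4 × (291² − 192²) = 37560 mm^2
Net thrust = P_cap·A_cap − P_rod·A_ann = 2042 kN − 27.11 kN

F ≈ 2010 kN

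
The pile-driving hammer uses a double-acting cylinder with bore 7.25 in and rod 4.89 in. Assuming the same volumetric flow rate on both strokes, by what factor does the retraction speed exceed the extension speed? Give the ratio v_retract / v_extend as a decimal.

v_ret/v_ext ≈ 1.83

Cap-side area A_cap = π/4 × (7.25 in)² = 41.28 in^2
Rod-side annular area A_ann = π/4 × (7.25² − 4.89²) = 22.50 in^2
For equal Q, v ∝ 1/A, so v_ret/v_ext = A_cap/A_ann.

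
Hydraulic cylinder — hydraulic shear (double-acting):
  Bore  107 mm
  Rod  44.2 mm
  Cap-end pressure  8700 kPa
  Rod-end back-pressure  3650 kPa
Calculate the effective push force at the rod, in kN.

F ≈ 51.0 kN

Cap-side area A_cap = π/4 × (107 mm)² = 8992 mm^2
Rod-side annular area A_ann = π/4 × (107² − 44.2²) = 7458 mm^2
Net thrust = P_cap·A_cap − P_rod·A_ann = 78.23 kN − 27.22 kN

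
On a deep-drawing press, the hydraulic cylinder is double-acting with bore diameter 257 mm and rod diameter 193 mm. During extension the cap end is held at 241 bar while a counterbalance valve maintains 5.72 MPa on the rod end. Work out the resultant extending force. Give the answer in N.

Cap-side area A_cap = π/4 × (257 mm)² = 51870 mm^2
Rod-side annular area A_ann = π/4 × (257² − 193²) = 22620 mm^2
Net thrust = P_cap·A_cap − P_rod·A_ann = 1.250e6 N − 1.294e5 N

F ≈ 1.12e6 N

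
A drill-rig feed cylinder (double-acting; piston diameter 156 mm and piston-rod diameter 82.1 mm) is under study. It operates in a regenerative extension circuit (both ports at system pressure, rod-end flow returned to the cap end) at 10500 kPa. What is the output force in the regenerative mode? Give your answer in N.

With equal pressure on both faces, forces on the annular region cancel; the net push is pressure × rod cross-section.
Rod cross-section A_rod = π/4 × (82.1 mm)² = 5294 mm^2
F = P × A_rod

F ≈ 55600 N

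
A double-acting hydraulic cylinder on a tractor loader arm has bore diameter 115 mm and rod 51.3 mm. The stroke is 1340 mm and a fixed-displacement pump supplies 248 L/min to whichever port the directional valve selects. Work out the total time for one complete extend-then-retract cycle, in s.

t ≈ 6.06 s

Cap-side area A_cap = π/4 × (115 mm)² = 10390 mm^2
Rod-side annular area A_ann = π/4 × (115² − 51.3²) = 8320 mm^2
t_ext = A_cap·L/Q = 3.367 s
t_ret = A_ann·L/Q = 2.697 s
t_cycle = t_ext + t_ret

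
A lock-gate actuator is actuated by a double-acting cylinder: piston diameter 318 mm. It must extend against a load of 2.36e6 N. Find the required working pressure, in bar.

P ≈ 297 bar

Cap-side area A_cap = π/4 × (318 mm)² = 79420 mm^2
P = F / A = 2.36e6 N / A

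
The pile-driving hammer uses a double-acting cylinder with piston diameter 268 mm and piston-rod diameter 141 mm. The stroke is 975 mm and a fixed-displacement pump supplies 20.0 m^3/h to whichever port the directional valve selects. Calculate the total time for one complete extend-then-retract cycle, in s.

t ≈ 17.1 s

Cap-side area A_cap = π/4 × (268 mm)² = 56410 mm^2
Rod-side annular area A_ann = π/4 × (268² − 141²) = 40800 mm^2
t_ext = A_cap·L/Q = 9.900 s
t_ret = A_ann·L/Q = 7.160 s
t_cycle = t_ext + t_ret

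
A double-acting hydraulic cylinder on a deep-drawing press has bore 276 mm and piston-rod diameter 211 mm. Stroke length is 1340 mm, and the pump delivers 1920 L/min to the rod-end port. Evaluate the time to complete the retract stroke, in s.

Rod-side annular area A_ann = π/4 × (276² − 211²) = 24860 mm^2
Swept volume V = A × L; t = V / Q = A·L / Q

t ≈ 1.04 s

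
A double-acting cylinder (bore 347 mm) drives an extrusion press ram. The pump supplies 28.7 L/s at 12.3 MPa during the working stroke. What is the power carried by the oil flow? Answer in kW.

Hydraulic power = P × Q

W ≈ 353 kW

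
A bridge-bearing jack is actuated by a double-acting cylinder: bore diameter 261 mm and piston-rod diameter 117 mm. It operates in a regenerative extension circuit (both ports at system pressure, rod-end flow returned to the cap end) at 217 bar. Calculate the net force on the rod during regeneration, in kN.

With equal pressure on both faces, forces on the annular region cancel; the net push is pressure × rod cross-section.
Rod cross-section A_rod = π/4 × (117 mm)² = 10750 mm^2
F = P × A_rod

F ≈ 233 kN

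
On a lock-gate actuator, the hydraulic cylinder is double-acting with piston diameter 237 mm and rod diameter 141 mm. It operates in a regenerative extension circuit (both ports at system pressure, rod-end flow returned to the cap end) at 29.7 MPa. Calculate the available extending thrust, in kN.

F ≈ 464 kN

With equal pressure on both faces, forces on the annular region cancel; the net push is pressure × rod cross-section.
Rod cross-section A_rod = π/4 × (141 mm)² = 15610 mm^2
F = P × A_rod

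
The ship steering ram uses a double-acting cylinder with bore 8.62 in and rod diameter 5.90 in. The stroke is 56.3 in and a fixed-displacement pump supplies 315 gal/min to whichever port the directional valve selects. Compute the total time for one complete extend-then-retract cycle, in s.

t ≈ 4.15 s

Cap-side area A_cap = π/4 × (8.62 in)² = 58.36 in^2
Rod-side annular area A_ann = π/4 × (8.62² − 5.90²) = 31.02 in^2
t_ext = A_cap·L/Q = 2.709 s
t_ret = A_ann·L/Q = 1.440 s
t_cycle = t_ext + t_ret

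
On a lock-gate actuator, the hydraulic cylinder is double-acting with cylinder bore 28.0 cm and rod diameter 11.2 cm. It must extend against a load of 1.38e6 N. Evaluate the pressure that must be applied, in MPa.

P ≈ 22.4 MPa

Cap-side area A_cap = π/4 × (28.0 cm)² = 615.8 cm^2
P = F / A = 1.38e6 N / A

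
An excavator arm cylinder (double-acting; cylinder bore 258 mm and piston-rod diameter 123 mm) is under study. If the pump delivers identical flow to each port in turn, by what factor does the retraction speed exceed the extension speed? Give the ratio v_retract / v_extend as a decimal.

v_ret/v_ext ≈ 1.29

Cap-side area A_cap = π/4 × (258 mm)² = 52280 mm^2
Rod-side annular area A_ann = π/4 × (258² − 123²) = 40400 mm^2
For equal Q, v ∝ 1/A, so v_ret/v_ext = A_cap/A_ann.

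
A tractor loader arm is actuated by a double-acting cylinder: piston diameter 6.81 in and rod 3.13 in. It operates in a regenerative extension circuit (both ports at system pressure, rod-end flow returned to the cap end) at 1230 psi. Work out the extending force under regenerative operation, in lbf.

With equal pressure on both faces, forces on the annular region cancel; the net push is pressure × rod cross-section.
Rod cross-section A_rod = π/4 × (3.13 in)² = 7.694 in^2
F = P × A_rod

F ≈ 9460 lbf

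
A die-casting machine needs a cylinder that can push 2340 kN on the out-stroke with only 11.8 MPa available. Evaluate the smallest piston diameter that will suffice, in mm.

D ≈ 502 mm

Extension force acts on the full piston face: F = P × (π/4)D².
D = √(4F / (πP)) = √(4 × 2340 kN / (π × 11.8 MPa))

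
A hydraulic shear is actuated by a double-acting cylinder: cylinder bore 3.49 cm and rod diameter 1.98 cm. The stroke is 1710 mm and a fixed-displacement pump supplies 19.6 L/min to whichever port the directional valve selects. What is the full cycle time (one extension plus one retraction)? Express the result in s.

t ≈ 8.40 s

Cap-side area A_cap = π/4 × (3.49 cm)² = 9.566 cm^2
Rod-side annular area A_ann = π/4 × (3.49² − 1.98²) = 6.487 cm^2
t_ext = A_cap·L/Q = 5.008 s
t_ret = A_ann·L/Q = 3.396 s
t_cycle = t_ext + t_ret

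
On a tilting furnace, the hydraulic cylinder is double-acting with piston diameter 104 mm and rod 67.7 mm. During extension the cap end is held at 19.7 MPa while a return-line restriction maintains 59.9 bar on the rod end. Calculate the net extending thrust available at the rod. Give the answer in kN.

Cap-side area A_cap = π/4 × (104 mm)² = 8495 mm^2
Rod-side annular area A_ann = π/4 × (104² − 67.7²) = 4895 mm^2
Net thrust = P_cap·A_cap − P_rod·A_ann = 167.3 kN − 29.32 kN

F ≈ 138 kN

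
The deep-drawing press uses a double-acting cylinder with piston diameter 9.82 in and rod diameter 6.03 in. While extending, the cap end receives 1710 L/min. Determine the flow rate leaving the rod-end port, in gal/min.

Cap-side area A_cap = π/4 × (9.82 in)² = 75.74 in^2
Rod-side annular area A_ann = π/4 × (9.82² − 6.03²) = 47.18 in^2
Piston speed v = Q_in/A_cap; rod-end outflow Q_out = v × A_ann = Q_in × A_ann/A_cap.

Q_out ≈ 281 gal/min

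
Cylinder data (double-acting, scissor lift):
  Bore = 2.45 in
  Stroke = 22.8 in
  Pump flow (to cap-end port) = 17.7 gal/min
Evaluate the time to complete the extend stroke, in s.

t ≈ 1.58 s

Cap-side area A_cap = π/4 × (2.45 in)² = 4.714 in^2
Swept volume V = A × L; t = V / Q = A·L / Q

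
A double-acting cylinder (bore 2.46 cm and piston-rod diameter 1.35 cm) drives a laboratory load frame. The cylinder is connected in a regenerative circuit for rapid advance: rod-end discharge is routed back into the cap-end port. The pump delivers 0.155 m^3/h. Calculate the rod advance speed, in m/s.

In regeneration the rod-end outflow joins the pump flow into the cap end, so the net volume the pump must supply per unit advance equals the rod cross-section area.
Rod cross-section A_rod = π/4 × (1.35 cm)² = 1.431 cm^2
v = Q_pump / A_rod

v ≈ 0.301 m/s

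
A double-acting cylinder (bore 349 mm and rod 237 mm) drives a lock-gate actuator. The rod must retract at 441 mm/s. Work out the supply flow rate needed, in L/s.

Q ≈ 22.7 L/s

Rod-side annular area A_ann = π/4 × (349² − 237²) = 51550 mm^2
Q = A × v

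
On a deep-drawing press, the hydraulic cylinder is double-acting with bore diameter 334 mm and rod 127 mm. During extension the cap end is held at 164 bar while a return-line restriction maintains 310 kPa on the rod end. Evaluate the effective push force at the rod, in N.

F ≈ 1.41e6 N

Cap-side area A_cap = π/4 × (334 mm)² = 87620 mm^2
Rod-side annular area A_ann = π/4 × (334² − 127²) = 74950 mm^2
Net thrust = P_cap·A_cap − P_rod·A_ann = 1.437e6 N − 23230 N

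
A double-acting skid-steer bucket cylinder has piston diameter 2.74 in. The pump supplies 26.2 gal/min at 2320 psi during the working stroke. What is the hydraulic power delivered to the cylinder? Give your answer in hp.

Hydraulic power = P × Q

W ≈ 35.5 hp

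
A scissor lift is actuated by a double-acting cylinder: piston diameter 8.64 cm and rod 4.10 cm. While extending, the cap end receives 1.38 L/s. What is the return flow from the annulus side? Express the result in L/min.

Q_out ≈ 64.2 L/min

Cap-side area A_cap = π/4 × (8.64 cm)² = 58.63 cm^2
Rod-side annular area A_ann = π/4 × (8.64² − 4.10²) = 45.43 cm^2
Piston speed v = Q_in/A_cap; rod-end outflow Q_out = v × A_ann = Q_in × A_ann/A_cap.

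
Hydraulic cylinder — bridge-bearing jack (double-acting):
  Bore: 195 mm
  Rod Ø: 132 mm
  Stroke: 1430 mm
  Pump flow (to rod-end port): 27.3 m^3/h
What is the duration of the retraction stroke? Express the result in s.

t ≈ 3.05 s

Rod-side annular area A_ann = π/4 × (195² − 132²) = 16180 mm^2
Swept volume V = A × L; t = V / Q = A·L / Q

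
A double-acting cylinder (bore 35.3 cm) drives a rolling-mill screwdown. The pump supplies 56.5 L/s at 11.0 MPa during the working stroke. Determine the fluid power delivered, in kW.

Hydraulic power = P × Q

W ≈ 622 kW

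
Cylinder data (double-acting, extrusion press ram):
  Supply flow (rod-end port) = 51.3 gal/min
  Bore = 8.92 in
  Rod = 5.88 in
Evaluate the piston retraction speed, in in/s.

Rod-side annular area A_ann = π/4 × (8.92² − 5.88²) = 35.34 in^2
Flow into the rod-end port fills the annular volume.
v = Q / A

v ≈ 5.59 in/s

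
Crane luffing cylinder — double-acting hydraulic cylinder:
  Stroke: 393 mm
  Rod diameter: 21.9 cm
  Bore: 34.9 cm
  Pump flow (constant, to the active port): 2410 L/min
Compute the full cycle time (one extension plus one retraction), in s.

Cap-side area A_cap = π/4 × (34.9 cm)² = 956.6 cm^2
Rod-side annular area A_ann = π/4 × (34.9² − 21.9²) = 579.9 cm^2
t_ext = A_cap·L/Q = 0.9360 s
t_ret = A_ann·L/Q = 0.5674 s
t_cycle = t_ext + t_ret

t ≈ 1.50 s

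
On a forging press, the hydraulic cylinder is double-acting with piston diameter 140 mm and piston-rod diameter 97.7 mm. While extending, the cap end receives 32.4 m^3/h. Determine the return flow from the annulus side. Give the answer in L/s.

Q_out ≈ 4.62 L/s

Cap-side area A_cap = π/4 × (140 mm)² = 15390 mm^2
Rod-side annular area A_ann = π/4 × (140² − 97.7²) = 7897 mm^2
Piston speed v = Q_in/A_cap; rod-end outflow Q_out = v × A_ann = Q_in × A_ann/A_cap.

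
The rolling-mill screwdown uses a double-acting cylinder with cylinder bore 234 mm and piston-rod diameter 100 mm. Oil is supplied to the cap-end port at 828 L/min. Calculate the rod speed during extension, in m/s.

v ≈ 0.321 m/s

Cap-side area A_cap = π/4 × (234 mm)² = 43010 mm^2
v = Q / A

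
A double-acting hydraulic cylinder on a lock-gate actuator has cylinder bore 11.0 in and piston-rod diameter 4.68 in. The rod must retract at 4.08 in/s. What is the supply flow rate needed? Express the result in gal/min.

Rod-side annular area A_ann = π/4 × (11.0² − 4.68²) = 77.83 in^2
Q = A × v

Q ≈ 82.5 gal/min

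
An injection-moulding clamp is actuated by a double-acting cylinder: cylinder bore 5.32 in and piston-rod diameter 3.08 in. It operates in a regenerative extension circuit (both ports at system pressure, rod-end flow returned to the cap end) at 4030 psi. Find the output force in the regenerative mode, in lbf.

With equal pressure on both faces, forces on the annular region cancel; the net push is pressure × rod cross-section.
Rod cross-section A_rod = π/4 × (3.08 in)² = 7.451 in^2
F = P × A_rod

F ≈ 30000 lbf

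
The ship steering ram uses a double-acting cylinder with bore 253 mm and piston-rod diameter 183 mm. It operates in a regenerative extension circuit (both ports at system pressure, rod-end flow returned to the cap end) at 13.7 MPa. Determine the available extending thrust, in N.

F ≈ 3.60e5 N

With equal pressure on both faces, forces on the annular region cancel; the net push is pressure × rod cross-section.
Rod cross-section A_rod = π/4 × (183 mm)² = 26300 mm^2
F = P × A_rod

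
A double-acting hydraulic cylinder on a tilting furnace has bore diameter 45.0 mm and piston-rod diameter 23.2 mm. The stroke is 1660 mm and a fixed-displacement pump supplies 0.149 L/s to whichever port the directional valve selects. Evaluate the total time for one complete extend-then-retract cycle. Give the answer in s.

Cap-side area A_cap = π/4 × (45.0 mm)² = 1590 mm^2
Rod-side annular area A_ann = π/4 × (45.0² − 23.2²) = 1168 mm^2
t_ext = A_cap·L/Q = 17.72 s
t_ret = A_ann·L/Q = 13.01 s
t_cycle = t_ext + t_ret

t ≈ 30.7 s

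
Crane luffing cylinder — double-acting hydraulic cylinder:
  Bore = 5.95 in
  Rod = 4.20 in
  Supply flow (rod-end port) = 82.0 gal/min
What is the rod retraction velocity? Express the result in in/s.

v ≈ 22.6 in/s

Rod-side annular area A_ann = π/4 × (5.95² − 4.20²) = 13.95 in^2
Flow into the rod-end port fills the annular volume.
v = Q / A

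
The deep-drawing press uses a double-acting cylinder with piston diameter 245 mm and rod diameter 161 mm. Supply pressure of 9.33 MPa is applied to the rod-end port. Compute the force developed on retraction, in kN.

Rod-side annular area A_ann = π/4 × (245² − 161²) = 26790 mm^2
On retraction the pressure acts on the annular area (bore minus rod).
F = P × A_ann

F ≈ 250 kN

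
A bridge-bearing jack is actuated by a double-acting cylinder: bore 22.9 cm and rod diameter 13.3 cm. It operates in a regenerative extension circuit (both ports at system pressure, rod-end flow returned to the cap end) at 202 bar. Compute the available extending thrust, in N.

F ≈ 2.81e5 N

With equal pressure on both faces, forces on the annular region cancel; the net push is pressure × rod cross-section.
Rod cross-section A_rod = π/4 × (13.3 cm)² = 138.9 cm^2
F = P × A_rod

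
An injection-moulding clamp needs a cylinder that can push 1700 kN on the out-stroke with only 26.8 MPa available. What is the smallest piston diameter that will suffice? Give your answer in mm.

Extension force acts on the full piston face: F = P × (π/4)D².
D = √(4F / (πP)) = √(4 × 1700 kN / (π × 26.8 MPa))

D ≈ 284 mm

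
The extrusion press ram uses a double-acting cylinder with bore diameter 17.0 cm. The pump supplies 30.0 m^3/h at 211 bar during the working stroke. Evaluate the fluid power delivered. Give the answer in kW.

Hydraulic power = P × Q

W ≈ 176 kW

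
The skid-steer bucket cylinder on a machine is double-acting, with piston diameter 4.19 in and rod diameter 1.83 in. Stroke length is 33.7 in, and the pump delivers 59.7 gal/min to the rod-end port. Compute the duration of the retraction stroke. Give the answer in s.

Rod-side annular area A_ann = π/4 × (4.19² − 1.83²) = 11.16 in^2
Swept volume V = A × L; t = V / Q = A·L / Q

t ≈ 1.64 s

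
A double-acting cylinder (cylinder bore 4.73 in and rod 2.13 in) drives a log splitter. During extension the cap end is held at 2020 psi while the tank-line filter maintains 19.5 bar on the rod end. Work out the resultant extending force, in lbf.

F ≈ 31500 lbf

Cap-side area A_cap = π/4 × (4.73 in)² = 17.57 in^2
Rod-side annular area A_ann = π/4 × (4.73² − 2.13²) = 14.01 in^2
Net thrust = P_cap·A_cap − P_rod·A_ann = 35490 lbf − 3962 lbf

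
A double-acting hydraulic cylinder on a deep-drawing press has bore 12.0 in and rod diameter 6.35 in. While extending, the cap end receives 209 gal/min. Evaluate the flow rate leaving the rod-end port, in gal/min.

Cap-side area A_cap = π/4 × (12.0 in)² = 113.1 in^2
Rod-side annular area A_ann = π/4 × (12.0² − 6.35²) = 81.43 in^2
Piston speed v = Q_in/A_cap; rod-end outflow Q_out = v × A_ann = Q_in × A_ann/A_cap.

Q_out ≈ 150 gal/min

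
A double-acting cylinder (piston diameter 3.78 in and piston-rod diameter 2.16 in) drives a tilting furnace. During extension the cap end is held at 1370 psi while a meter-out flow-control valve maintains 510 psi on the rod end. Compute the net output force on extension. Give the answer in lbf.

F ≈ 11500 lbf

Cap-side area A_cap = π/4 × (3.78 in)² = 11.22 in^2
Rod-side annular area A_ann = π/4 × (3.78² − 2.16²) = 7.558 in^2
Net thrust = P_cap·A_cap − P_rod·A_ann = 15370 lbf − 3854 lbf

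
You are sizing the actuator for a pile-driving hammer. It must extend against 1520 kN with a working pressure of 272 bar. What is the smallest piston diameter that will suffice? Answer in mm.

D ≈ 267 mm

Extension force acts on the full piston face: F = P × (π/4)D².
D = √(4F / (πP)) = √(4 × 1520 kN / (π × 272 bar))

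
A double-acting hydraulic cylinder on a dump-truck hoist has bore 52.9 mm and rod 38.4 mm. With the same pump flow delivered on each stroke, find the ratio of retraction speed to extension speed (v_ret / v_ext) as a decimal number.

v_ret/v_ext ≈ 2.11

Cap-side area A_cap = π/4 × (52.9 mm)² = 2198 mm^2
Rod-side annular area A_ann = π/4 × (52.9² − 38.4²) = 1040 mm^2
For equal Q, v ∝ 1/A, so v_ret/v_ext = A_cap/A_ann.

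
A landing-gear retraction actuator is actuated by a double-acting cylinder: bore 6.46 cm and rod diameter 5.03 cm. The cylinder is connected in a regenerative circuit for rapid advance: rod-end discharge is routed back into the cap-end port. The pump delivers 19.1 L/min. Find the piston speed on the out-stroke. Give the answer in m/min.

In regeneration the rod-end outflow joins the pump flow into the cap end, so the net volume the pump must supply per unit advance equals the rod cross-section area.
Rod cross-section A_rod = π/4 × (5.03 cm)² = 19.87 cm^2
v = Q_pump / A_rod

v ≈ 9.61 m/min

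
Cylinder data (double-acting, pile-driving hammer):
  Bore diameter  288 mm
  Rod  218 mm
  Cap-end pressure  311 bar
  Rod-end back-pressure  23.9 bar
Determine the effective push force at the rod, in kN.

Cap-side area A_cap = π/4 × (288 mm)² = 65140 mm^2
Rod-side annular area A_ann = π/4 × (288² − 218²) = 27820 mm^2
Net thrust = P_cap·A_cap − P_rod·A_ann = 2026 kN − 66.49 kN

F ≈ 1960 kN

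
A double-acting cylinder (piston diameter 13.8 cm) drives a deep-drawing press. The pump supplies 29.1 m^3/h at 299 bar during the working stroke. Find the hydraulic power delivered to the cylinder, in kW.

Hydraulic power = P × Q

W ≈ 242 kW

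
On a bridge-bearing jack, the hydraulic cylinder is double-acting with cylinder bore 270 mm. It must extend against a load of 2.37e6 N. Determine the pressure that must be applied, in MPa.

Cap-side area A_cap = π/4 × (270 mm)² = 57260 mm^2
P = F / A = 2.37e6 N / A

P ≈ 41.4 MPa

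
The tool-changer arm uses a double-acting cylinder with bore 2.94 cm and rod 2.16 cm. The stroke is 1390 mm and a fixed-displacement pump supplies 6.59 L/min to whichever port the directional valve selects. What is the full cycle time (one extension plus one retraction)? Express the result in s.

t ≈ 12.5 s

Cap-side area A_cap = π/4 × (2.94 cm)² = 6.789 cm^2
Rod-side annular area A_ann = π/4 × (2.94² − 2.16²) = 3.124 cm^2
t_ext = A_cap·L/Q = 8.591 s
t_ret = A_ann·L/Q = 3.954 s
t_cycle = t_ext + t_ret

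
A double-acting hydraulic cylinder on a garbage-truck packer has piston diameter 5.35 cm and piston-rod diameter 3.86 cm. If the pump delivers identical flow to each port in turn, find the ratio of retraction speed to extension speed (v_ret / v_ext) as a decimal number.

Cap-side area A_cap = π/4 × (5.35 cm)² = 22.48 cm^2
Rod-side annular area A_ann = π/4 × (5.35² − 3.86²) = 10.78 cm^2
For equal Q, v ∝ 1/A, so v_ret/v_ext = A_cap/A_ann.

v_ret/v_ext ≈ 2.09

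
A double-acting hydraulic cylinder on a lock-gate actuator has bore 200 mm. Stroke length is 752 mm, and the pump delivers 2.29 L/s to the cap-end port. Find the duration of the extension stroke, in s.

Cap-side area A_cap = π/4 × (200 mm)² = 31420 mm^2
Swept volume V = A × L; t = V / Q = A·L / Q

t ≈ 10.3 s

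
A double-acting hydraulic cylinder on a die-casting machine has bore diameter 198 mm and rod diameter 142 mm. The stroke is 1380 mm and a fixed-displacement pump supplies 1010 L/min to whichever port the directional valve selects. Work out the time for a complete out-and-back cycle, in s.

t ≈ 3.75 s

Cap-side area A_cap = π/4 × (198 mm)² = 30790 mm^2
Rod-side annular area A_ann = π/4 × (198² − 142²) = 14950 mm^2
t_ext = A_cap·L/Q = 2.524 s
t_ret = A_ann·L/Q = 1.226 s
t_cycle = t_ext + t_ret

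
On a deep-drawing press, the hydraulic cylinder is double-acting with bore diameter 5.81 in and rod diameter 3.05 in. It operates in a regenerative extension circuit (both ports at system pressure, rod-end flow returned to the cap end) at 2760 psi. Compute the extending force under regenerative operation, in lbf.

With equal pressure on both faces, forces on the annular region cancel; the net push is pressure × rod cross-section.
Rod cross-section A_rod = π/4 × (3.05 in)² = 7.306 in^2
F = P × A_rod

F ≈ 20200 lbf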